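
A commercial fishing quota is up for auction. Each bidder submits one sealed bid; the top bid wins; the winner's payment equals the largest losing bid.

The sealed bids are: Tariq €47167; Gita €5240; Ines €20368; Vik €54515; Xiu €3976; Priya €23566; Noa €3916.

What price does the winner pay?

€47167

Highest bid: Vik at €54515, so Vik wins.
Second-highest bid: Tariq at €47167 — that is the price the winner pays.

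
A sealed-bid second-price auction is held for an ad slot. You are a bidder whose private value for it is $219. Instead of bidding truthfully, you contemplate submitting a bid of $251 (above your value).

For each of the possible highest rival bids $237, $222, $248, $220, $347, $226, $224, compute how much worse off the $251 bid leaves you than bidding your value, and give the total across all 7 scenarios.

The deviation costs you only when the competing bid falls strictly between $219 and $251; elsewhere both bids give the same outcome.
$237: truthful payoff $0, deviation payoff −$18 → loss $18.
$222: truthful payoff $0, deviation payoff −$3 → loss $3.
$248: truthful payoff $0, deviation payoff −$29 → loss $29.
$220: truthful payoff $0, deviation payoff −$1 → loss $1.
$347: outcomes coincide → loss $0.
$226: truthful payoff $0, deviation payoff −$7 → loss $7.
$224: truthful payoff $0, deviation payoff −$5 → loss $5.
Total loss = $18 + $3 + $29 + $1 + $7 + $5 = $63.

$63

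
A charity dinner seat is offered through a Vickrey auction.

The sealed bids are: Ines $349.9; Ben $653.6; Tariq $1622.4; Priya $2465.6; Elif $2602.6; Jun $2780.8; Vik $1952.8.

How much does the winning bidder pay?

$2602.6

Highest bid: Jun at $2780.8, so Jun wins.
Second-highest bid: Elif at $2602.6 — that is the price the winner pays.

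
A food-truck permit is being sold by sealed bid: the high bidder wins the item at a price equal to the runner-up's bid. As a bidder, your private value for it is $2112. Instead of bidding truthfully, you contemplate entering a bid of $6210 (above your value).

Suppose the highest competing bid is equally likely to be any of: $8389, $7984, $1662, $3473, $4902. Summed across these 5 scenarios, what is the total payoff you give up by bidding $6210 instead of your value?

The deviation costs you only when the competing bid falls strictly between $2112 and $6210; elsewhere both bids give the same outcome.
$8389: outcomes coincide → loss $0.
$7984: outcomes coincide → loss $0.
$1662: outcomes coincide → loss $0.
$3473: truthful payoff $0, deviation payoff −$1361 → loss $1361.
$4902: truthful payoff $0, deviation payoff −$2790 → loss $2790.
Total loss = $1361 + $2790 = $4151.

$4151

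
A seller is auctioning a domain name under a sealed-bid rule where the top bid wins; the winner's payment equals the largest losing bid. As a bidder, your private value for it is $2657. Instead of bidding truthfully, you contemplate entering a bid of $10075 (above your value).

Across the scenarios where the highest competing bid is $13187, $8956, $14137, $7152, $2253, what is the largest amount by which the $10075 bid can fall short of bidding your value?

$13187: same outcome either way → loss $0.
$8956: truthful gives $0, deviation gives −$6299 → loss $6299.
$14137: same outcome either way → loss $0.
$7152: truthful gives $0, deviation gives −$4495 → loss $4495.
$2253: same outcome either way → loss $0.
Maximum loss: $6299.

$6299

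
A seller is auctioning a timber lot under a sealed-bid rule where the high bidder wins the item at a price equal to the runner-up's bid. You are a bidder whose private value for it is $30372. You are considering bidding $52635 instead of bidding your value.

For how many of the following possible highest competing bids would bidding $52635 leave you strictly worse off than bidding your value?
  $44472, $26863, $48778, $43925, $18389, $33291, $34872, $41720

The deviation hurts exactly when the highest competing bid lies strictly between $30372 and $52635 — overbidding then wins at a price above your value.
$44472: inside the interval → strictly worse (loss $14100).
$26863: below both → same outcome either way.
$48778: inside the interval → strictly worse (loss $18406).
$43925: inside the interval → strictly worse (loss $13553).
$18389: below both → same outcome either way.
$33291: inside the interval → strictly worse (loss $2919).
$34872: inside the interval → strictly worse (loss $4500).
$41720: inside the interval → strictly worse (loss $11348).
Count: 6.

6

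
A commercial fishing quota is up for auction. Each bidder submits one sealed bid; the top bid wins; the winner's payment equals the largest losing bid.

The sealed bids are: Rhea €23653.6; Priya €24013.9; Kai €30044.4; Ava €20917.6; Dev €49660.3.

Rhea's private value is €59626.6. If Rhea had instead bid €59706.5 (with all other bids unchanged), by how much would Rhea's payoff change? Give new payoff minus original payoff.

€9966.3

The highest bid among the other bidders is €49660.3; Rhea's bid doesn't change that.
Original bid €23653.6: Rhea is not highest (top rival bid is €49660.3); payoff €0.
Alternative bid €59706.5: Rhea is highest, pays the top rival bid €49660.3; payoff €59626.6 − €49660.3 = €9966.3.
Change in payoff = €9966.3 − (€0) = €9966.3.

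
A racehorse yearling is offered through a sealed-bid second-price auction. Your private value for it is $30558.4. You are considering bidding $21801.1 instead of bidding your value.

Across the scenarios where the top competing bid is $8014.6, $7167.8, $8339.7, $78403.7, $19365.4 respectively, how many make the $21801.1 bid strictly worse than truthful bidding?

0

The deviation hurts exactly when the highest competing bid lies strictly between $21801.1 and $30558.4 — underbidding then forfeits a profitable win.
$8014.6: below both → same outcome either way.
$7167.8: below both → same outcome either way.
$8339.7: below both → same outcome either way.
$78403.7: above both → same outcome either way.
$19365.4: below both → same outcome either way.
Count: 0.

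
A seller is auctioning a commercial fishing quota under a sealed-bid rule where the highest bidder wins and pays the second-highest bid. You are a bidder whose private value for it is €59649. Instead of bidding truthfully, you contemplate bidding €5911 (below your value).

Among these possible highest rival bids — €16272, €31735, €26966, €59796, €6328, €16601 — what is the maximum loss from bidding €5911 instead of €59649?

€16272: truthful gives €43377, deviation gives €0 → loss €43377.
€31735: truthful gives €27914, deviation gives €0 → loss €27914.
€26966: truthful gives €32683, deviation gives €0 → loss €32683.
€59796: same outcome either way → loss €0.
€6328: truthful gives €53321, deviation gives €0 → loss €53321.
€16601: truthful gives €43048, deviation gives €0 → loss €43048.
Maximum loss: €53321.

€53321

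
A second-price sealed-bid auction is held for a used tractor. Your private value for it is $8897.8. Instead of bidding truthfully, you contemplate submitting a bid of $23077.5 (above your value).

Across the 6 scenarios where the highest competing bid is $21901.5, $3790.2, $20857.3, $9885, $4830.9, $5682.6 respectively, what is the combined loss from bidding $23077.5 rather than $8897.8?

$25950.4

The deviation costs you only when the competing bid falls strictly between $8897.8 and $23077.5; elsewhere both bids give the same outcome.
$21901.5: truthful payoff $0, deviation payoff −$13003.7 → loss $13003.7.
$3790.2: outcomes coincide → loss $0.
$20857.3: truthful payoff $0, deviation payoff −$11959.5 → loss $11959.5.
$9885: truthful payoff $0, deviation payoff −$987.2 → loss $987.2.
$4830.9: outcomes coincide → loss $0.
$5682.6: outcomes coincide → loss $0.
Total loss = $13003.7 + $11959.5 + $987.2 = $25950.4.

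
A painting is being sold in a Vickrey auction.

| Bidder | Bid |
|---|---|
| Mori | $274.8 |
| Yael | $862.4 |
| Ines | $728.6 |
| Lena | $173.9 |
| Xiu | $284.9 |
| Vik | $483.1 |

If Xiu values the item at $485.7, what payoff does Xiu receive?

Highest bid: Yael at $862.4, so Yael wins.
Second-highest bid: Ines at $728.6 — that is the price the winner pays.
Xiu did not win, so Xiu pays nothing and receives nothing: payoff $0.

$0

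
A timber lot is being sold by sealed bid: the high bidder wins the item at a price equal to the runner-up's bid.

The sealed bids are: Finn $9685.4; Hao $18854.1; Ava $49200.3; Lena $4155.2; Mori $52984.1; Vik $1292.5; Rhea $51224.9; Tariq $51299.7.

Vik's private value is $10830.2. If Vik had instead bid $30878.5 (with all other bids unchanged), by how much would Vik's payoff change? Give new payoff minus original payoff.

The highest bid among the other bidders is $52984.1; Vik's bid doesn't change that.
Original bid $1292.5: Vik is not highest (top rival bid is $52984.1); payoff $0.
Alternative bid $30878.5: Vik is not highest (top rival bid is $52984.1); payoff $0.
Change in payoff = $0 − ($0) = $0.

$0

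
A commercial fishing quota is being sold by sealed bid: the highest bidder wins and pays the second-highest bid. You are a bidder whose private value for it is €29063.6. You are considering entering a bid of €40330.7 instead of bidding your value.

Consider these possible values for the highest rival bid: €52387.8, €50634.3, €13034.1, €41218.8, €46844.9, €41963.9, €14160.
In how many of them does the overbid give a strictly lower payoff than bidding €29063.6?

The deviation hurts exactly when the highest competing bid lies strictly between €29063.6 and €40330.7 — overbidding then wins at a price above your value.
€52387.8: above both → same outcome either way.
€50634.3: above both → same outcome either way.
€13034.1: below both → same outcome either way.
€41218.8: above both → same outcome either way.
€46844.9: above both → same outcome either way.
€41963.9: above both → same outcome either way.
€14160: below both → same outcome either way.
Count: 0.

0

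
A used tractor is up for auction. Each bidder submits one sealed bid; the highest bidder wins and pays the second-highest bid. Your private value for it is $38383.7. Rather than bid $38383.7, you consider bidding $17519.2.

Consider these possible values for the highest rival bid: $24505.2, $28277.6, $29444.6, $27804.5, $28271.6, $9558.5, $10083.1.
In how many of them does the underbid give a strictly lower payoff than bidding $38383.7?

5

The deviation hurts exactly when the highest competing bid lies strictly between $17519.2 and $38383.7 — underbidding then forfeits a profitable win.
$24505.2: inside the interval → strictly worse (loss $13878.5).
$28277.6: inside the interval → strictly worse (loss $10106.1).
$29444.6: inside the interval → strictly worse (loss $8939.1).
$27804.5: inside the interval → strictly worse (loss $10579.2).
$28271.6: inside the interval → strictly worse (loss $10112.1).
$9558.5: below both → same outcome either way.
$10083.1: below both → same outcome either way.
Count: 5.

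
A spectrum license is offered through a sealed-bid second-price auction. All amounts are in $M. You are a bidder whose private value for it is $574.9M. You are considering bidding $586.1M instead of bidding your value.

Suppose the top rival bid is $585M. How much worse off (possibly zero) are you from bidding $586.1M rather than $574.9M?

$10.1M

Bidding your value $574.9M: you lose (since $574.9M < $585M). Payoff $0M.
Bidding $586.1M: you win and pay $585M. Payoff $574.9M − $585M = −$10.1M.
The competing bid $585M lies between your value and your inflated bid, so overbidding wins an item priced above your value.
Loss from deviating = $0M − (−$10.1M) = $10.1M.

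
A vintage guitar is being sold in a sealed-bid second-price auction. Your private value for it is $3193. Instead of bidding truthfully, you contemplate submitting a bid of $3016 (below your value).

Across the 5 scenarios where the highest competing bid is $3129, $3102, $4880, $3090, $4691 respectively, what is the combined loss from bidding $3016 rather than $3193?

The deviation costs you only when the competing bid falls strictly between $3016 and $3193; elsewhere both bids give the same outcome.
$3129: truthful payoff $64, deviation payoff $0 → loss $64.
$3102: truthful payoff $91, deviation payoff $0 → loss $91.
$4880: outcomes coincide → loss $0.
$3090: truthful payoff $103, deviation payoff $0 → loss $103.
$4691: outcomes coincide → loss $0.
Total loss = $64 + $91 + $103 = $258.

$258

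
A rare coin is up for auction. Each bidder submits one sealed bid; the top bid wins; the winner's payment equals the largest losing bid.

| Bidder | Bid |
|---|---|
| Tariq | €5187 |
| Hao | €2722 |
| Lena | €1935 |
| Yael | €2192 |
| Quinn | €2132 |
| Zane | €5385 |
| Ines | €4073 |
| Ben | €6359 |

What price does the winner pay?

€5385

Highest bid: Ben at €6359, so Ben wins.
Second-highest bid: Zane at €5385 — that is the price the winner pays.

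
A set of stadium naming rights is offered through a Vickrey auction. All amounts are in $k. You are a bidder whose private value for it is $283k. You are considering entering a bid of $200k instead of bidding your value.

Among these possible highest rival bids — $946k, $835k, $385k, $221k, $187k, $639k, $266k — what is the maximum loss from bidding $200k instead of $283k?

$62k

$946k: same outcome either way → loss $0k.
$835k: same outcome either way → loss $0k.
$385k: same outcome either way → loss $0k.
$221k: truthful gives $62k, deviation gives $0k → loss $62k.
$187k: same outcome either way → loss $0k.
$639k: same outcome either way → loss $0k.
$266k: truthful gives $17k, deviation gives $0k → loss $17k.
Maximum loss: $62k.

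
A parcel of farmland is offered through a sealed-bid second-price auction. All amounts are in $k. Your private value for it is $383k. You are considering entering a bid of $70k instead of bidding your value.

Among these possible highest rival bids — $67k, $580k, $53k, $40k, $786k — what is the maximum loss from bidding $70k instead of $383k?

$67k: same outcome either way → loss $0k.
$580k: same outcome either way → loss $0k.
$53k: same outcome either way → loss $0k.
$40k: same outcome either way → loss $0k.
$786k: same outcome either way → loss $0k.
Maximum loss: $0k.

$0k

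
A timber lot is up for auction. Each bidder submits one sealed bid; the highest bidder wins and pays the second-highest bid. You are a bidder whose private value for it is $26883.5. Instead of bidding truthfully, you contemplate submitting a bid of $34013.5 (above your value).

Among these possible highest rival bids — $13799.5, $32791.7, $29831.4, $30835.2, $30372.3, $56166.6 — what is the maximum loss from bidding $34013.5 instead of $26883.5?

$5908.2

$13799.5: same outcome either way → loss $0.
$32791.7: truthful gives $0, deviation gives −$5908.2 → loss $5908.2.
$29831.4: truthful gives $0, deviation gives −$2947.9 → loss $2947.9.
$30835.2: truthful gives $0, deviation gives −$3951.7 → loss $3951.7.
$30372.3: truthful gives $0, deviation gives −$3488.8 → loss $3488.8.
$56166.6: same outcome either way → loss $0.
Maximum loss: $5908.2.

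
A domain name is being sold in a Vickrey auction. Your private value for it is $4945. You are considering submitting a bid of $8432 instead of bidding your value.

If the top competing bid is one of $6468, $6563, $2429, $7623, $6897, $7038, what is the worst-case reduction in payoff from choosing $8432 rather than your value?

$6468: truthful gives $0, deviation gives −$1523 → loss $1523.
$6563: truthful gives $0, deviation gives −$1618 → loss $1618.
$2429: same outcome either way → loss $0.
$7623: truthful gives $0, deviation gives −$2678 → loss $2678.
$6897: truthful gives $0, deviation gives −$1952 → loss $1952.
$7038: truthful gives $0, deviation gives −$2093 → loss $2093.
Maximum loss: $2678.

$2678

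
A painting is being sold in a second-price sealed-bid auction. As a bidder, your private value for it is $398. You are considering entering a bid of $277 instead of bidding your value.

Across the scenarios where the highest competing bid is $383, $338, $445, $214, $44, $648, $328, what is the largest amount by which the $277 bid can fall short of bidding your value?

$70

$383: truthful gives $15, deviation gives $0 → loss $15.
$338: truthful gives $60, deviation gives $0 → loss $60.
$445: same outcome either way → loss $0.
$214: same outcome either way → loss $0.
$44: same outcome either way → loss $0.
$648: same outcome either way → loss $0.
$328: truthful gives $70, deviation gives $0 → loss $70.
Maximum loss: $70.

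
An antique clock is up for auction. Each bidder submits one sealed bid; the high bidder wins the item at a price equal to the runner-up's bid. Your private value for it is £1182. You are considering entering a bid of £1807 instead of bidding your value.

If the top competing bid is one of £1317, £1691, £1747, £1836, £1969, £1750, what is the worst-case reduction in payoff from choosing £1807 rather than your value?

£568

£1317: truthful gives £0, deviation gives −£135 → loss £135.
£1691: truthful gives £0, deviation gives −£509 → loss £509.
£1747: truthful gives £0, deviation gives −£565 → loss £565.
£1836: same outcome either way → loss £0.
£1969: same outcome either way → loss £0.
£1750: truthful gives £0, deviation gives −£568 → loss £568.
Maximum loss: £568.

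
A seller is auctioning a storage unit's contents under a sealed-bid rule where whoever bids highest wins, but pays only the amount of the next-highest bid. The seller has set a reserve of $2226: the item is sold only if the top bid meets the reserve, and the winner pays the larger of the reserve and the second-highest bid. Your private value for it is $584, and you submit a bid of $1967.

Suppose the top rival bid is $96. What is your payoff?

$0

Your bid $1967 is the highest bid but falls below the reserve $2226, so the item goes unsold. Payoff $0.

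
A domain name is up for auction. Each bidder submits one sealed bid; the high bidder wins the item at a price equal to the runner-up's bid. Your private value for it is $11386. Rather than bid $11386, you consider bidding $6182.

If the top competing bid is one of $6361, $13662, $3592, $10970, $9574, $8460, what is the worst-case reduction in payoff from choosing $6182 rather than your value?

$5025

$6361: truthful gives $5025, deviation gives $0 → loss $5025.
$13662: same outcome either way → loss $0.
$3592: same outcome either way → loss $0.
$10970: truthful gives $416, deviation gives $0 → loss $416.
$9574: truthful gives $1812, deviation gives $0 → loss $1812.
$8460: truthful gives $2926, deviation gives $0 → loss $2926.
Maximum loss: $5025.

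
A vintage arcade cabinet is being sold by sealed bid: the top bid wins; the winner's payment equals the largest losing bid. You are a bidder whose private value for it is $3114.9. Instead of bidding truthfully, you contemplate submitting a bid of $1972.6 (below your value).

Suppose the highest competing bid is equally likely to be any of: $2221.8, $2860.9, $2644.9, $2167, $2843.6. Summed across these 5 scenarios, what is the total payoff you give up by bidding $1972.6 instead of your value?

$2836.3

The deviation costs you only when the competing bid falls strictly between $1972.6 and $3114.9; elsewhere both bids give the same outcome.
$2221.8: truthful payoff $893.1, deviation payoff $0 → loss $893.1.
$2860.9: truthful payoff $254, deviation payoff $0 → loss $254.
$2644.9: truthful payoff $470, deviation payoff $0 → loss $470.
$2167: truthful payoff $947.9, deviation payoff $0 → loss $947.9.
$2843.6: truthful payoff $271.3, deviation payoff $0 → loss $271.3.
Total loss = $893.1 + $254 + $470 + $947.9 + $271.3 = $2836.3.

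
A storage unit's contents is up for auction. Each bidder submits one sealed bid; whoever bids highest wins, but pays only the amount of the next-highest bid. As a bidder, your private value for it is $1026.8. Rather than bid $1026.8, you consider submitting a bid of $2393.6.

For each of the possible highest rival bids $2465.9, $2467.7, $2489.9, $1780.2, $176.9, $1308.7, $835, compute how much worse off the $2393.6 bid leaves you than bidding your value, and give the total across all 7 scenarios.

The deviation costs you only when the competing bid falls strictly between $1026.8 and $2393.6; elsewhere both bids give the same outcome.
$2465.9: outcomes coincide → loss $0.
$2467.7: outcomes coincide → loss $0.
$2489.9: outcomes coincide → loss $0.
$1780.2: truthful payoff $0, deviation payoff −$753.4 → loss $753.4.
$176.9: outcomes coincide → loss $0.
$1308.7: truthful payoff $0, deviation payoff −$281.9 → loss $281.9.
$835: outcomes coincide → loss $0.
Total loss = $753.4 + $281.9 = $1035.3.

$1035.3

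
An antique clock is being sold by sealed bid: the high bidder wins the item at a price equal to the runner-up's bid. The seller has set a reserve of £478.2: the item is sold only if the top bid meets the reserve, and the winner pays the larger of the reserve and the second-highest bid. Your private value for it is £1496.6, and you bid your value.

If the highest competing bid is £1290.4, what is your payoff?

£206.2

Your bid £1496.6 is the highest and exceeds the reserve.
Price = max(second-highest bid, reserve) = max(£1290.4, £478.2) = £1290.4.
Payoff = £1496.6 − £1290.4 = £206.2.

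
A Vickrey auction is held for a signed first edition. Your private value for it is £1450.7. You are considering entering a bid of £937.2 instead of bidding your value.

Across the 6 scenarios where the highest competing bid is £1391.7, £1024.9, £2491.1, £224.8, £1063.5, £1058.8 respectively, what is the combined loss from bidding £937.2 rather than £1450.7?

£1263.9

The deviation costs you only when the competing bid falls strictly between £937.2 and £1450.7; elsewhere both bids give the same outcome.
£1391.7: truthful payoff £59, deviation payoff £0 → loss £59.
£1024.9: truthful payoff £425.8, deviation payoff £0 → loss £425.8.
£2491.1: outcomes coincide → loss £0.
£224.8: outcomes coincide → loss £0.
£1063.5: truthful payoff £387.2, deviation payoff £0 → loss £387.2.
£1058.8: truthful payoff £391.9, deviation payoff £0 → loss £391.9.
Total loss = £59 + £425.8 + £387.2 + £391.9 = £1263.9.
Because the price is fixed by the runner-up's bid, deviating from your value can only change a good outcome into a bad one — never the reverse.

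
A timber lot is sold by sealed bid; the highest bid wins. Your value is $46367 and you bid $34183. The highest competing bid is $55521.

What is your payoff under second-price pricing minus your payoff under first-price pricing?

Your bid $34183 is below $55521, so you lose under either rule.
Payoff is $0 in both cases; difference = $0.

$0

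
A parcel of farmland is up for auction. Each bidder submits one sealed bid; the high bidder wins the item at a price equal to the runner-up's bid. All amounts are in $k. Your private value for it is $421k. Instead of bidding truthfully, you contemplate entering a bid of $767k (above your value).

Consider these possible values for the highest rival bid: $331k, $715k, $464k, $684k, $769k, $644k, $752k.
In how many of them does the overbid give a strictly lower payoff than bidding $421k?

The deviation hurts exactly when the highest competing bid lies strictly between $421k and $767k — overbidding then wins at a price above your value.
$331k: below both → same outcome either way.
$715k: inside the interval → strictly worse (loss $294k).
$464k: inside the interval → strictly worse (loss $43k).
$684k: inside the interval → strictly worse (loss $263k).
$769k: above both → same outcome either way.
$644k: inside the interval → strictly worse (loss $223k).
$752k: inside the interval → strictly worse (loss $331k).
Count: 5.

5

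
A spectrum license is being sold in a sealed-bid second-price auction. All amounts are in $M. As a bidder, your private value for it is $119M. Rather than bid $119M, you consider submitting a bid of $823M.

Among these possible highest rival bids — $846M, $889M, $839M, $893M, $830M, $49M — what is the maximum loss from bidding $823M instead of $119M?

$0M

$846M: same outcome either way → loss $0M.
$889M: same outcome either way → loss $0M.
$839M: same outcome either way → loss $0M.
$893M: same outcome either way → loss $0M.
$830M: same outcome either way → loss $0M.
$49M: same outcome either way → loss $0M.
Maximum loss: $0M.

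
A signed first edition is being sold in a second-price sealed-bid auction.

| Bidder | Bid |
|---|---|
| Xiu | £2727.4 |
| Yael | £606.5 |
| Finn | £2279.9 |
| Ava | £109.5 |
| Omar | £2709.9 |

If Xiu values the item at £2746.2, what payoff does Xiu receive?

£36.3

Highest bid: Xiu at £2727.4, so Xiu wins.
Second-highest bid: Omar at £2709.9 — that is the price the winner pays.
Xiu's payoff = value − price = £2746.2 − £2709.9 = £36.3.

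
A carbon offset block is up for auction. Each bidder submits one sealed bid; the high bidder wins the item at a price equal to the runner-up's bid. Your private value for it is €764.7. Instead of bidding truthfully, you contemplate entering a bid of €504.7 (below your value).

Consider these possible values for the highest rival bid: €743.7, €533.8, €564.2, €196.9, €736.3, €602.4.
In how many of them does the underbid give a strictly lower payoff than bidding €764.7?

5

The deviation hurts exactly when the highest competing bid lies strictly between €504.7 and €764.7 — underbidding then forfeits a profitable win.
€743.7: inside the interval → strictly worse (loss €21).
€533.8: inside the interval → strictly worse (loss €230.9).
€564.2: inside the interval → strictly worse (loss €200.5).
€196.9: below both → same outcome either way.
€736.3: inside the interval → strictly worse (loss €28.4).
€602.4: inside the interval → strictly worse (loss €162.3).
Count: 5.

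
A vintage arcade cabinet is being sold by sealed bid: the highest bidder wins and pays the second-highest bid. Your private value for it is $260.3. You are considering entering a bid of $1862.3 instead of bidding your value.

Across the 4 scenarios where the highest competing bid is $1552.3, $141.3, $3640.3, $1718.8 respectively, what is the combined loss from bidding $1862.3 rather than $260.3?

$2750.5

The deviation costs you only when the competing bid falls strictly between $260.3 and $1862.3; elsewhere both bids give the same outcome.
$1552.3: truthful payoff $0, deviation payoff −$1292 → loss $1292.
$141.3: outcomes coincide → loss $0.
$3640.3: outcomes coincide → loss $0.
$1718.8: truthful payoff $0, deviation payoff −$1458.5 → loss $1458.5.
Total loss = $1292 + $1458.5 = $2750.5.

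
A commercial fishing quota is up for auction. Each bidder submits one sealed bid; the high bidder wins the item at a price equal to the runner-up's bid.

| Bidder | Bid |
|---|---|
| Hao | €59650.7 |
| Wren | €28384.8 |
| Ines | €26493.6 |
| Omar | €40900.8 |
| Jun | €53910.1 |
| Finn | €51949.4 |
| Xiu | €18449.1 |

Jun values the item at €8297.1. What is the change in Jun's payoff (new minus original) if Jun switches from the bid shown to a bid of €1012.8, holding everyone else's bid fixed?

€0

The highest bid among the other bidders is €59650.7; Jun's bid doesn't change that.
Original bid €53910.1: Jun is not highest (top rival bid is €59650.7); payoff €0.
Alternative bid €1012.8: Jun is not highest (top rival bid is €59650.7); payoff €0.
Change in payoff = €0 − (€0) = €0.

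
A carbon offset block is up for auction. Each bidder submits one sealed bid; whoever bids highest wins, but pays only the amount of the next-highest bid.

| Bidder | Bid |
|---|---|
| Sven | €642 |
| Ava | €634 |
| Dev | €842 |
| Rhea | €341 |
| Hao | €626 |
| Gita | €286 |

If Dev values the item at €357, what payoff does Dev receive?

Highest bid: Dev at €842, so Dev wins.
Second-highest bid: Sven at €642 — that is the price the winner pays.
Dev's payoff = value − price = €357 − €642 = −€285.

−€285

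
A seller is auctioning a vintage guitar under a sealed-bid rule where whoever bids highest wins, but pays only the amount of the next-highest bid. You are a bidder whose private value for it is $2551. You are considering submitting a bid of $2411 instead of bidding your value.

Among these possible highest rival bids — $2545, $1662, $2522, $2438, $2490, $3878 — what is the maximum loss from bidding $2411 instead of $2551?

$113

$2545: truthful gives $6, deviation gives $0 → loss $6.
$1662: same outcome either way → loss $0.
$2522: truthful gives $29, deviation gives $0 → loss $29.
$2438: truthful gives $113, deviation gives $0 → loss $113.
$2490: truthful gives $61, deviation gives $0 → loss $61.
$3878: same outcome either way → loss $0.
Maximum loss: $113.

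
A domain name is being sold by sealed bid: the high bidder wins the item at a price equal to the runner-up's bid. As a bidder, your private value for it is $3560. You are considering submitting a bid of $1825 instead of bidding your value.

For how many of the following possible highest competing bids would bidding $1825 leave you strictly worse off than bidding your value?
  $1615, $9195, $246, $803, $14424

The deviation hurts exactly when the highest competing bid lies strictly between $1825 and $3560 — underbidding then forfeits a profitable win.
$1615: below both → same outcome either way.
$9195: above both → same outcome either way.
$246: below both → same outcome either way.
$803: below both → same outcome either way.
$14424: above both → same outcome either way.
Count: 0.

0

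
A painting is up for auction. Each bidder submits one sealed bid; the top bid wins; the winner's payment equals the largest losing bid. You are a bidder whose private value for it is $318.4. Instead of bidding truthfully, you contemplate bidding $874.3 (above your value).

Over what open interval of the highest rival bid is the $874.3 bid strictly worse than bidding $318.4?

If the competing bid is below $318.4, both bids win at the same price — no difference.
If it is above $874.3, both bids lose — no difference.
If it lies strictly between $318.4 and $874.3, bidding your value loses (payoff 0) while bidding $874.3 wins at a price above your value (payoff negative).
So the deviation strictly hurts on the open interval ($318.4, $874.3).
Truthful bidding weakly dominates here: raising your bid can only win items priced above your value, and lowering it can only forfeit items priced below.

($318.4, $874.3)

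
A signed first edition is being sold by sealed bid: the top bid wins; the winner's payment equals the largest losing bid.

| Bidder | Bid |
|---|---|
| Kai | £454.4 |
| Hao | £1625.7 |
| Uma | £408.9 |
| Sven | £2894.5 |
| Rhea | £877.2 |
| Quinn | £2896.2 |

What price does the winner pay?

£2894.5

Highest bid: Quinn at £2896.2, so Quinn wins.
Second-highest bid: Sven at £2894.5 — that is the price the winner pays.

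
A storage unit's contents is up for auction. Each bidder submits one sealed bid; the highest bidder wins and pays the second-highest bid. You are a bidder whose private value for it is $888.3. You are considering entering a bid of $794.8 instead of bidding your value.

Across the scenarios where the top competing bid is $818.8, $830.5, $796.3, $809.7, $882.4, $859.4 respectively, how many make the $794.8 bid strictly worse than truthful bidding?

The deviation hurts exactly when the highest competing bid lies strictly between $794.8 and $888.3 — underbidding then forfeits a profitable win.
$818.8: inside the interval → strictly worse (loss $69.5).
$830.5: inside the interval → strictly worse (loss $57.8).
$796.3: inside the interval → strictly worse (loss $92).
$809.7: inside the interval → strictly worse (loss $78.6).
$882.4: inside the interval → strictly worse (loss $5.9).
$859.4: inside the interval → strictly worse (loss $28.9).
Count: 6.

6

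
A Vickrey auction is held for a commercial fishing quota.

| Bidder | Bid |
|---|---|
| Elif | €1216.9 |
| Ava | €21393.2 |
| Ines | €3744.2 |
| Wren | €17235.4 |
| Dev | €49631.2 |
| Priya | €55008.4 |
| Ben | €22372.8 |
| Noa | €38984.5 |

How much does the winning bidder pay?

€49631.2

Highest bid: Priya at €55008.4, so Priya wins.
Second-highest bid: Dev at €49631.2 — that is the price the winner pays.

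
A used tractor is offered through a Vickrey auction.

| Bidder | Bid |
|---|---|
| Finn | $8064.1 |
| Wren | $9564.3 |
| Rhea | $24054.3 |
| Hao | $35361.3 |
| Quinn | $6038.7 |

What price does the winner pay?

$24054.3

Highest bid: Hao at $35361.3, so Hao wins.
Second-highest bid: Rhea at $24054.3 — that is the price the winner pays.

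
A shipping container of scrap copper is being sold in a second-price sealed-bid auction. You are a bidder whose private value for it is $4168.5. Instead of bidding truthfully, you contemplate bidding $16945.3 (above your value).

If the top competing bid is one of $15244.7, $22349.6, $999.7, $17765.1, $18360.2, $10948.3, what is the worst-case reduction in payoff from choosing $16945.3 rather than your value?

$11076.2

$15244.7: truthful gives $0, deviation gives −$11076.2 → loss $11076.2.
$22349.6: same outcome either way → loss $0.
$999.7: same outcome either way → loss $0.
$17765.1: same outcome either way → loss $0.
$18360.2: same outcome either way → loss $0.
$10948.3: truthful gives $0, deviation gives −$6779.8 → loss $6779.8.
Maximum loss: $11076.2.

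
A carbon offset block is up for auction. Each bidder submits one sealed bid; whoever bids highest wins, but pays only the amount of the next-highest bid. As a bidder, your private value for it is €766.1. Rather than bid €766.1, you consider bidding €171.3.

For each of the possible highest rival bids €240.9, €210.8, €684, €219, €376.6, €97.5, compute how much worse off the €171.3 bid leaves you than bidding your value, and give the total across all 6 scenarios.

€2099.2

The deviation costs you only when the competing bid falls strictly between €171.3 and €766.1; elsewhere both bids give the same outcome.
€240.9: truthful payoff €525.2, deviation payoff €0 → loss €525.2.
€210.8: truthful payoff €555.3, deviation payoff €0 → loss €555.3.
€684: truthful payoff €82.1, deviation payoff €0 → loss €82.1.
€219: truthful payoff €547.1, deviation payoff €0 → loss €547.1.
€376.6: truthful payoff €389.5, deviation payoff €0 → loss €389.5.
€97.5: outcomes coincide → loss €0.
Total loss = €525.2 + €555.3 + €82.1 + €547.1 + €389.5 = €2099.2.
In a second-price auction your bid sets only whether you win, not what you pay, so bidding your true value is weakly dominant.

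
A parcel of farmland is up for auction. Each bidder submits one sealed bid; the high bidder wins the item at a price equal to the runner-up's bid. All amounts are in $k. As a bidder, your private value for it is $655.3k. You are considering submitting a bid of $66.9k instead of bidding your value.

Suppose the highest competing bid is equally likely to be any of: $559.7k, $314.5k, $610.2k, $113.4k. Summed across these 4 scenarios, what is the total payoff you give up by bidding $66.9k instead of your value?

The deviation costs you only when the competing bid falls strictly between $66.9k and $655.3k; elsewhere both bids give the same outcome.
$559.7k: truthful payoff $95.6k, deviation payoff $0k → loss $95.6k.
$314.5k: truthful payoff $340.8k, deviation payoff $0k → loss $340.8k.
$610.2k: truthful payoff $45.1k, deviation payoff $0k → loss $45.1k.
$113.4k: truthful payoff $541.9k, deviation payoff $0k → loss $541.9k.
Total loss = $95.6k + $340.8k + $45.1k + $541.9k = $1023.4k.

$1023.4k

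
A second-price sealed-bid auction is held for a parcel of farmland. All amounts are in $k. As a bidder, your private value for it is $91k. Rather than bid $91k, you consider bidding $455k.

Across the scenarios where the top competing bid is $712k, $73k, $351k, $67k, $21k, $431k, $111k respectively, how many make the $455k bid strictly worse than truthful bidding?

3

The deviation hurts exactly when the highest competing bid lies strictly between $91k and $455k — overbidding then wins at a price above your value.
$712k: above both → same outcome either way.
$73k: below both → same outcome either way.
$351k: inside the interval → strictly worse (loss $260k).
$67k: below both → same outcome either way.
$21k: below both → same outcome either way.
$431k: inside the interval → strictly worse (loss $340k).
$111k: inside the interval → strictly worse (loss $20k).
Count: 3.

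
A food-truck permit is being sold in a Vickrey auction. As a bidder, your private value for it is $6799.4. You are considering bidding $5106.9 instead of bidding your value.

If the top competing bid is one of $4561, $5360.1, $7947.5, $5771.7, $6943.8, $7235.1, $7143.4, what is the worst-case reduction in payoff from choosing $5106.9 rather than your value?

$4561: same outcome either way → loss $0.
$5360.1: truthful gives $1439.3, deviation gives $0 → loss $1439.3.
$7947.5: same outcome either way → loss $0.
$5771.7: truthful gives $1027.7, deviation gives $0 → loss $1027.7.
$6943.8: same outcome either way → loss $0.
$7235.1: same outcome either way → loss $0.
$7143.4: same outcome either way → loss $0.
Maximum loss: $1439.3.

$1439.3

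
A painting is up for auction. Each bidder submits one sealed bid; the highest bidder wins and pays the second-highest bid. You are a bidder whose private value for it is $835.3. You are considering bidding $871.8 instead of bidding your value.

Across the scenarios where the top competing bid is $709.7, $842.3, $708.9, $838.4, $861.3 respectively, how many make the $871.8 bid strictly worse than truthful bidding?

3

The deviation hurts exactly when the highest competing bid lies strictly between $835.3 and $871.8 — overbidding then wins at a price above your value.
$709.7: below both → same outcome either way.
$842.3: inside the interval → strictly worse (loss $7).
$708.9: below both → same outcome either way.
$838.4: inside the interval → strictly worse (loss $3.1).
$861.3: inside the interval → strictly worse (loss $26).
Count: 3.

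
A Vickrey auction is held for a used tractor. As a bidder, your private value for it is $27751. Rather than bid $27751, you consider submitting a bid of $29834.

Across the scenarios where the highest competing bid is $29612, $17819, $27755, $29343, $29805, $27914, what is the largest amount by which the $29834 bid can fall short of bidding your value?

$29612: truthful gives $0, deviation gives −$1861 → loss $1861.
$17819: same outcome either way → loss $0.
$27755: truthful gives $0, deviation gives −$4 → loss $4.
$29343: truthful gives $0, deviation gives −$1592 → loss $1592.
$29805: truthful gives $0, deviation gives −$2054 → loss $2054.
$27914: truthful gives $0, deviation gives −$163 → loss $163.
Maximum loss: $2054.

$2054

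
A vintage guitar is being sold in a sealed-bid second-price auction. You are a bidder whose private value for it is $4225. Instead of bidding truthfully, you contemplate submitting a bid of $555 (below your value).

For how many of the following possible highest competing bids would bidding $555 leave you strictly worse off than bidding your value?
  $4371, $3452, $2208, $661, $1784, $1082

The deviation hurts exactly when the highest competing bid lies strictly between $555 and $4225 — underbidding then forfeits a profitable win.
$4371: above both → same outcome either way.
$3452: inside the interval → strictly worse (loss $773).
$2208: inside the interval → strictly worse (loss $2017).
$661: inside the interval → strictly worse (loss $3564).
$1784: inside the interval → strictly worse (loss $2441).
$1082: inside the interval → strictly worse (loss $3143).
Count: 5.

5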